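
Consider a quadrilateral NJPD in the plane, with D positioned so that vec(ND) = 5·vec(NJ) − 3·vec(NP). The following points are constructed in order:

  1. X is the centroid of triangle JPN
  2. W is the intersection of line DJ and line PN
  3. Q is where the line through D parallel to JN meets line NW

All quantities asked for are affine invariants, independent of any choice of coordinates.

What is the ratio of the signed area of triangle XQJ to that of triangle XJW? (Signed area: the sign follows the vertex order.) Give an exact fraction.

[XQJ]:[XJW] = 14

Work in coordinates with N = (0, 0), J = (1, 0), P = (0, 1), D = (5, -3).
1. X is the centroid of triangle JPN ⇒ X = (1/3, 1/3)
2. W is the intersection of line DJ and line PN ⇒ W = (0, 3/4)
3. Q is where the line through D parallel to JN meets line NW ⇒ Q = (0, -3)
2·[XQJ] = 7/3, 2·[XJW] = 1/6
[XQJ]:[XJW] = 7/3:1/6 = 14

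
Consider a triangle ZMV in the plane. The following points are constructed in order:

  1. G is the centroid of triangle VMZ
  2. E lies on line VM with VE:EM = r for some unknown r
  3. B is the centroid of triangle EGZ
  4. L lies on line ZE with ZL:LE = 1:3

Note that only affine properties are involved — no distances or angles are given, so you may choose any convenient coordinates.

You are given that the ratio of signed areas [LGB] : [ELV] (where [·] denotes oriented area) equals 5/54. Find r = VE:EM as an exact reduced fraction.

r = -4

Work in coordinates with Z = (0, 0), M = (1, 0), V = (0, 1).
1. G is the centroid of triangle VMZ ⇒ G = (1/3, 1/3)
2. With VE:EM = r, write λ = r/(r+1) so E = V + λ·(M−V); E is affine-linear in λ
3. B is the centroid of triangle EGZ ⇒ B is an affine combination of earlier points and hence also affine-linear in λ
4. L lies on line ZE with ZL:LE = 1:3 ⇒ L is an affine combination of earlier points and hence also affine-linear in λ
Every point depending on E is an affine combination of E and λ-independent points, so each such coordinate is linear in λ; the λ² term in each signed area is a multiple of (M−V)×(M−V) = 0, so 2·[LGB] and 2·[ELV] are each linear in λ. Evaluating at λ=0 and λ=1:
  2·[LGB] = -1/9·λ + 1/18,   2·[ELV] = -3/4·λ
So [LGB]:[ELV] = (-1/9·λ + 1/18) / (-3/4·λ). Setting this equal to 5/54:
  -1/9·λ + 1/18 = 5/54·(-3/4·λ)  ⇒  λ = 4/3
Then r = λ/(1−λ) = (4/3)/(-1/3) = -4. Check: with r = -4, E = (4/3, -1/3) and [LGB]:[ELV] = 5/54 as required.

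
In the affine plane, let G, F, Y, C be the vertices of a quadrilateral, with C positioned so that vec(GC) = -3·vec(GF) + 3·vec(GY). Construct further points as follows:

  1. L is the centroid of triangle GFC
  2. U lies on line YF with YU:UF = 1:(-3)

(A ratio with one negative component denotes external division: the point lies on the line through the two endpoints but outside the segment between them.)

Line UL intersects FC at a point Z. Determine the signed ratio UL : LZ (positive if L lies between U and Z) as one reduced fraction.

UL:LZ = -5/2

Assign G = (0, 0), F = (1, 0), Y = (0, 1), C = (-3, 3) — the answer is frame-independent, so this choice is without loss of generality.
1. L is the centroid of triangle GFC ⇒ L = (-2/3, 1)
2. U lies on line YF with YU:UF = 1:(-3) ⇒ U = (-1/2, 3/2)
line UL meets FC at Z = (-3/5, 6/5)
L = U + t·(Z−U) with t = 5/3, so UL:LZ = 5/3:-2/3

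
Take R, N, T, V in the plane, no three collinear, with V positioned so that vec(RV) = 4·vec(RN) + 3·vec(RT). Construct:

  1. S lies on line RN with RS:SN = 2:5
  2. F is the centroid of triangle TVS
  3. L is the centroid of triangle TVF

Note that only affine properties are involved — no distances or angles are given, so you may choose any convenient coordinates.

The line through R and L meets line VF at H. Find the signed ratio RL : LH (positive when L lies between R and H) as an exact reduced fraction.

Set R = (0, 0), N = (1, 0), T = (0, 1), V = (4, 3); any affine frame gives the same invariant.
1. S lies on line RN with RS:SN = 2:5 ⇒ S = (2/7, 0)
2. F is the centroid of triangle TVS ⇒ F = (10/7, 4/3)
3. L is the centroid of triangle TVF ⇒ L = (38/21, 16/9)
line RL meets VF at H = (418/343, 176/147)
L = R + t·(H−R) with t = 49/33, so RL:LH = 49/33:-16/33

RL:LH = -49/16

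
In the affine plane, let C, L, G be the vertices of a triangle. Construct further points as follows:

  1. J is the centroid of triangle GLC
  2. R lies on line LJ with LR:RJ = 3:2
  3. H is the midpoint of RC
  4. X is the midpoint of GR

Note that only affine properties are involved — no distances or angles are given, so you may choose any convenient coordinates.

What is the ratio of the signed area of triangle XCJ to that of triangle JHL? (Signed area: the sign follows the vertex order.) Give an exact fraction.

[XCJ]:[JHL] = 3/5

Set C = (0, 0), L = (1, 0), G = (0, 1); any affine frame gives the same invariant.
1. J is the centroid of triangle GLC ⇒ J = (1/3, 1/3)
2. R lies on line LJ with LR:RJ = 3:2 ⇒ R = (3/5, 1/5)
3. H is the midpoint of RC ⇒ H = (3/10, 1/10)
4. X is the midpoint of GR ⇒ X = (3/10, 3/5)
2·[XCJ] = 1/10, 2·[JHL] = 1/6
[XCJ]:[JHL] = 1/10:1/6 = 3/5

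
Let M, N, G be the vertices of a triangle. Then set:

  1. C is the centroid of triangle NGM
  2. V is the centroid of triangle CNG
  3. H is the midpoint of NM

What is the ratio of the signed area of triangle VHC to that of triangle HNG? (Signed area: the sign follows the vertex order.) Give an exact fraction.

[VHC]:[HNG] = -1/9

Assign M = (0, 0), N = (1, 0), G = (0, 1) — the answer is frame-independent, so this choice is without loss of generality.
1. C is the centroid of triangle NGM ⇒ C = (1/3, 1/3)
2. V is the centroid of triangle CNG ⇒ V = (4/9, 4/9)
3. H is the midpoint of NM ⇒ H = (1/2, 0)
2·[VHC] = -1/18, 2·[HNG] = 1/2
[VHC]:[HNG] = -1/18:1/2 = -1/9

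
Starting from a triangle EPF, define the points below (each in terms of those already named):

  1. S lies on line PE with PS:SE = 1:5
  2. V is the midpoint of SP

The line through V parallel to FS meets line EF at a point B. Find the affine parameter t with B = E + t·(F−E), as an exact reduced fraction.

Set E = (0, 0), P = (1, 0), F = (0, 1); any affine frame gives the same invariant.
1. S lies on line PE with PS:SE = 1:5 ⇒ S = (5/6, 0)
2. V is the midpoint of SP ⇒ V = (11/12, 0)
through V parallel to FS: direction (5/6, -1); meets EF at B = (0, 11/10)
B = E + t·(F−E) with t = 11/10

t = 11/10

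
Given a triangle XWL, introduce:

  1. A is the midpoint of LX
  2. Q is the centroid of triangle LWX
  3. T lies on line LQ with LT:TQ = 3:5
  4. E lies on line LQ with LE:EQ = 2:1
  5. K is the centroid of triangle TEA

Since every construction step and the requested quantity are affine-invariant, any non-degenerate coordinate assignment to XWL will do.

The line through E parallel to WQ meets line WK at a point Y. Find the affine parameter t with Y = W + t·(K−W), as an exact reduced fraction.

Assign X = (0, 0), W = (1, 0), L = (0, 1) — the answer is frame-independent, so this choice is without loss of generality.
1. A is the midpoint of LX ⇒ A = (0, 1/2)
2. Q is the centroid of triangle LWX ⇒ Q = (1/3, 1/3)
3. T lies on line LQ with LT:TQ = 3:5 ⇒ T = (1/8, 3/4)
4. E lies on line LQ with LE:EQ = 2:1 ⇒ E = (2/9, 5/9)
5. K is the centroid of triangle TEA ⇒ K = (25/216, 65/108)
through E parallel to WQ: direction (-2/3, 1/3); meets WK at Y = (16/207, 130/207)
Y = W + t·(K−W) with t = 24/23

t = 24/23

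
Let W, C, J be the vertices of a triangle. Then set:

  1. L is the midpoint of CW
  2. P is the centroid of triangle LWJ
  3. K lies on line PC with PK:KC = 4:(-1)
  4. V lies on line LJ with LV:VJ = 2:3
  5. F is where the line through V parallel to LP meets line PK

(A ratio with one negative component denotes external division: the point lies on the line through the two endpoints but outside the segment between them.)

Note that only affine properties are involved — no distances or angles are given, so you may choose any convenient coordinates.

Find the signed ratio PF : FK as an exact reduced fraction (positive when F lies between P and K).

Work in coordinates with W = (0, 0), C = (1, 0), J = (0, 1).
1. L is the midpoint of CW ⇒ L = (1/2, 0)
2. P is the centroid of triangle LWJ ⇒ P = (1/6, 1/3)
3. K lies on line PC with PK:KC = 4:(-1) ⇒ K = (23/18, -1/9)
4. V lies on line LJ with LV:VJ = 2:3 ⇒ V = (3/10, 2/5)
5. F is where the line through V parallel to LP meets line PK ⇒ F = (1/2, 1/5)
F = P + t·(K−P) with t = 3/10, so PF:FK = t:(1−t) = 3/10:7/10

PF:FK = 3/7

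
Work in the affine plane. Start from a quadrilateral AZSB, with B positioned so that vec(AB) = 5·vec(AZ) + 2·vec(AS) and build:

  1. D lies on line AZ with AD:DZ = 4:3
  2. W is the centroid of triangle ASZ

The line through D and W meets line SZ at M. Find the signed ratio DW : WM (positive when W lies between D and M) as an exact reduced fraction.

DW:WM = 2/7

Set A = (0, 0), Z = (1, 0), S = (0, 1), B = (5, 2); any affine frame gives the same invariant.
1. D lies on line AZ with AD:DZ = 4:3 ⇒ D = (4/7, 0)
2. W is the centroid of triangle ASZ ⇒ W = (1/3, 1/3)
line DW meets SZ at M = (-1/2, 3/2)
W = D + t·(M−D) with t = 2/9, so DW:WM = 2/9:7/9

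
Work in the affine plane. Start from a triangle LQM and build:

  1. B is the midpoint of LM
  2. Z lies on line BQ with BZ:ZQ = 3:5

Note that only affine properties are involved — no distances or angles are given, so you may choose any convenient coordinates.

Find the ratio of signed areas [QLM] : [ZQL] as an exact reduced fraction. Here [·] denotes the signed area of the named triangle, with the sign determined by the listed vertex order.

[QLM]:[ZQL] = 16/5

Set L = (0, 0), Q = (1, 0), M = (0, 1); any affine frame gives the same invariant.
1. B is the midpoint of LM ⇒ B = (0, 1/2)
2. Z lies on line BQ with BZ:ZQ = 3:5 ⇒ Z = (3/8, 5/16)
2·[QLM] = -1, 2·[ZQL] = -5/16
[QLM]:[ZQL] = -1:-5/16 = 16/5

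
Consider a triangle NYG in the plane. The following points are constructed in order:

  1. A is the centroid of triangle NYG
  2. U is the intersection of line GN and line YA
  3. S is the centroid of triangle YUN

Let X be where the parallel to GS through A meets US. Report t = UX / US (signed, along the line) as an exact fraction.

Set N = (0, 0), Y = (1, 0), G = (0, 1); any affine frame gives the same invariant.
1. A is the centroid of triangle NYG ⇒ A = (1/3, 1/3)
2. U is the intersection of line GN and line YA ⇒ U = (0, 1/2)
3. S is the centroid of triangle YUN ⇒ S = (1/3, 1/6)
through A parallel to GS: direction (1/3, -5/6); meets US at X = (4/9, 1/18)
X = U + t·(S−U) with t = 4/3

t = 4/3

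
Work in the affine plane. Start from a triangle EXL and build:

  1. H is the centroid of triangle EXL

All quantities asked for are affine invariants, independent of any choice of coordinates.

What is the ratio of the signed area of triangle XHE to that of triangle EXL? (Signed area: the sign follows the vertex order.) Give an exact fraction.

[XHE]:[EXL] = 1/3

Work in coordinates with E = (0, 0), X = (1, 0), L = (0, 1).
1. H is the centroid of triangle EXL ⇒ H = (1/3, 1/3)
2·[XHE] = 1/3, 2·[EXL] = 1
[XHE]:[EXL] = 1/3:1 = 1/3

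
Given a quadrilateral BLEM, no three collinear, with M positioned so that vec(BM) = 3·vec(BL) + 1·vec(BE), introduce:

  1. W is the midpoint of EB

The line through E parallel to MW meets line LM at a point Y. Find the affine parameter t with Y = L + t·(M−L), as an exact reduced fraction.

t = 7/4

Work in coordinates with B = (0, 0), L = (1, 0), E = (0, 1), M = (3, 1).
1. W is the midpoint of EB ⇒ W = (0, 1/2)
through E parallel to MW: direction (-3, -1/2); meets LM at Y = (9/2, 7/4)
Y = L + t·(M−L) with t = 7/4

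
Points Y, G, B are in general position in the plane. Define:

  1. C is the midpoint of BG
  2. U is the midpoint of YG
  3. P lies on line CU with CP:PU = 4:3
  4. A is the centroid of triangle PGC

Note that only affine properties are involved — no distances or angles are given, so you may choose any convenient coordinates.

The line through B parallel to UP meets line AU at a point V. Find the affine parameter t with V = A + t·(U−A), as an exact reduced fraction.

t = 4

Assign Y = (0, 0), G = (1, 0), B = (0, 1) — the answer is frame-independent, so this choice is without loss of generality.
1. C is the midpoint of BG ⇒ C = (1/2, 1/2)
2. U is the midpoint of YG ⇒ U = (1/2, 0)
3. P lies on line CU with CP:PU = 4:3 ⇒ P = (1/2, 3/14)
4. A is the centroid of triangle PGC ⇒ A = (2/3, 5/21)
through B parallel to UP: direction (0, 3/14); meets AU at V = (0, -5/7)
V = A + t·(U−A) with t = 4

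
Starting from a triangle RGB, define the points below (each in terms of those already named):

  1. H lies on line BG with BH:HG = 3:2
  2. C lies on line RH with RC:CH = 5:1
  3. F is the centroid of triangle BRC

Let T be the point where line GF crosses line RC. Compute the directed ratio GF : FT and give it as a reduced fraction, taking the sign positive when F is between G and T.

GF:FT = -3

Choose coordinates R = (0, 0), G = (1, 0), B = (0, 1).
1. H lies on line BG with BH:HG = 3:2 ⇒ H = (3/5, 2/5)
2. C lies on line RH with RC:CH = 5:1 ⇒ C = (1/2, 1/3)
3. F is the centroid of triangle BRC ⇒ F = (1/6, 4/9)
line GF meets RC at T = (4/9, 8/27)
F = G + t·(T−G) with t = 3/2, so GF:FT = 3/2:-1/2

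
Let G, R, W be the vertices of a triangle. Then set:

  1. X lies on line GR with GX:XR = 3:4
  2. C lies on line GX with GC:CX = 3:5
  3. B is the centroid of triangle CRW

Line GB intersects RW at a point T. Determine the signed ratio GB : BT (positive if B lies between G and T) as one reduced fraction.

GB:BT = 121/47

Set G = (0, 0), R = (1, 0), W = (0, 1); any affine frame gives the same invariant.
1. X lies on line GR with GX:XR = 3:4 ⇒ X = (3/7, 0)
2. C lies on line GX with GC:CX = 3:5 ⇒ C = (9/56, 0)
3. B is the centroid of triangle CRW ⇒ B = (65/168, 1/3)
line GB meets RW at T = (65/121, 56/121)
B = G + t·(T−G) with t = 121/168, so GB:BT = 121/168:47/168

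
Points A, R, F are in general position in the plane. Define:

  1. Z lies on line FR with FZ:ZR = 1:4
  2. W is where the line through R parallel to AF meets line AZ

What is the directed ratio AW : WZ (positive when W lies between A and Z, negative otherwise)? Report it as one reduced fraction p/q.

AW:WZ = -5/4

Choose coordinates A = (0, 0), R = (1, 0), F = (0, 1).
1. Z lies on line FR with FZ:ZR = 1:4 ⇒ Z = (1/5, 4/5)
2. W is where the line through R parallel to AF meets line AZ ⇒ W = (1, 4)
W = A + t·(Z−A) with t = 5, so AW:WZ = t:(1−t) = 5:-4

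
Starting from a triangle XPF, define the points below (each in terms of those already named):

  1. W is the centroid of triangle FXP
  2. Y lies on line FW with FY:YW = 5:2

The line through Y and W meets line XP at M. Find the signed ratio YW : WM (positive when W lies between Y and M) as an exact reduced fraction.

Assign X = (0, 0), P = (1, 0), F = (0, 1) — the answer is frame-independent, so this choice is without loss of generality.
1. W is the centroid of triangle FXP ⇒ W = (1/3, 1/3)
2. Y lies on line FW with FY:YW = 5:2 ⇒ Y = (5/21, 11/21)
line YW meets XP at M = (1/2, 0)
W = Y + t·(M−Y) with t = 4/11, so YW:WM = 4/11:7/11

YW:WM = 4/7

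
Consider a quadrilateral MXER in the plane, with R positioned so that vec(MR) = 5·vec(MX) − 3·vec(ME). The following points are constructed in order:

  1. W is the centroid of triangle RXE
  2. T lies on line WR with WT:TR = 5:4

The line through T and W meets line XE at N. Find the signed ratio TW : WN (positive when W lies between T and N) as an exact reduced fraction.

TW:WN = 10/9

Choose coordinates M = (0, 0), X = (1, 0), E = (0, 1), R = (5, -3).
1. W is the centroid of triangle RXE ⇒ W = (2, -2/3)
2. T lies on line WR with WT:TR = 5:4 ⇒ T = (11/3, -53/27)
line TW meets XE at N = (1/2, 1/2)
W = T + t·(N−T) with t = 10/19, so TW:WN = 10/19:9/19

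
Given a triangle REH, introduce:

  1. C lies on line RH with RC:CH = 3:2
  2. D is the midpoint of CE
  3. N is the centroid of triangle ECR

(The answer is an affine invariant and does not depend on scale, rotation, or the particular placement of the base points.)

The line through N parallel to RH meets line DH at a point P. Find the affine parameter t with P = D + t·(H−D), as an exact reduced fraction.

t = 1/3

Set R = (0, 0), E = (1, 0), H = (0, 1); any affine frame gives the same invariant.
1. C lies on line RH with RC:CH = 3:2 ⇒ C = (0, 3/5)
2. D is the midpoint of CE ⇒ D = (1/2, 3/10)
3. N is the centroid of triangle ECR ⇒ N = (1/3, 1/5)
through N parallel to RH: direction (0, 1); meets DH at P = (1/3, 8/15)
P = D + t·(H−D) with t = 1/3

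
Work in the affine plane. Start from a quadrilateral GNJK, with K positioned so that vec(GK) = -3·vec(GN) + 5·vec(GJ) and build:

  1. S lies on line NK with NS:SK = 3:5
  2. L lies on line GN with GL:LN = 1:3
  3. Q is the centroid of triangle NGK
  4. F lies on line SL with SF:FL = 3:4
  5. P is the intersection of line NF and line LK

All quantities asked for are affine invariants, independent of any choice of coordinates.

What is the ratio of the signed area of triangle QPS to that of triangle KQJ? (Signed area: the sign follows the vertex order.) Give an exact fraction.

[QPS]:[KQJ] = -5/96

Choose coordinates G = (0, 0), N = (1, 0), J = (0, 1), K = (-3, 5).
1. S lies on line NK with NS:SK = 3:5 ⇒ S = (-1/2, 15/8)
2. L lies on line GN with GL:LN = 1:3 ⇒ L = (1/4, 0)
3. Q is the centroid of triangle NGK ⇒ Q = (-2/3, 5/3)
4. F lies on line SL with SF:FL = 3:4 ⇒ F = (-5/28, 15/14)
5. P is the intersection of line NF and line LK ⇒ P = (-5/6, 5/3)
2·[QPS] = -5/144, 2·[KQJ] = 2/3
[QPS]:[KQJ] = -5/144:2/3 = -5/96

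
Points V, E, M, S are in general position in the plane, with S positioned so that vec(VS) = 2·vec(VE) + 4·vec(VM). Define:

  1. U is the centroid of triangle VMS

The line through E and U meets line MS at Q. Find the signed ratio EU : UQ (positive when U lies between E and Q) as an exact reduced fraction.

EU:UQ = 13/2

Assign V = (0, 0), E = (1, 0), M = (0, 1), S = (2, 4) — the answer is frame-independent, so this choice is without loss of generality.
1. U is the centroid of triangle VMS ⇒ U = (2/3, 5/3)
line EU meets MS at Q = (8/13, 25/13)
U = E + t·(Q−E) with t = 13/15, so EU:UQ = 13/15:2/15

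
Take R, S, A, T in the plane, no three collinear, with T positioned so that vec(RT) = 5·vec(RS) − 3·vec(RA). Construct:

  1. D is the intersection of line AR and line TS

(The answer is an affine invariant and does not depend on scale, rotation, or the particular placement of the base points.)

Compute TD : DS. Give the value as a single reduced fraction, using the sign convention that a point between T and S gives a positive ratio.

TD:DS = -5

Assign R = (0, 0), S = (1, 0), A = (0, 1), T = (5, -3) — the answer is frame-independent, so this choice is without loss of generality.
1. D is the intersection of line AR and line TS ⇒ D = (0, 3/4)
D = T + t·(S−T) with t = 5/4, so TD:DS = t:(1−t) = 5/4:-1/4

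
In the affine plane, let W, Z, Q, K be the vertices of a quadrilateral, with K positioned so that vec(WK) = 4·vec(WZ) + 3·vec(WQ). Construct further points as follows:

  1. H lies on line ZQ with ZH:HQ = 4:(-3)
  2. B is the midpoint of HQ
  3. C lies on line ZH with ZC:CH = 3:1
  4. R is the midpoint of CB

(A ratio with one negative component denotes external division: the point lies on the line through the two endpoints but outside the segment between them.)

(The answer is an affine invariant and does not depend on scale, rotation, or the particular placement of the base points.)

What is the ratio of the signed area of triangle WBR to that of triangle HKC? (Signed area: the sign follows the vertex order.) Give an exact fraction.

Set W = (0, 0), Z = (1, 0), Q = (0, 1), K = (4, 3); any affine frame gives the same invariant.
1. H lies on line ZQ with ZH:HQ = 4:(-3) ⇒ H = (-3, 4)
2. B is the midpoint of HQ ⇒ B = (-3/2, 5/2)
3. C lies on line ZH with ZC:CH = 3:1 ⇒ C = (-2, 3)
4. R is the midpoint of CB ⇒ R = (-7/4, 11/4)
2·[WBR] = 1/4, 2·[HKC] = -6
[WBR]:[HKC] = 1/4:-6 = -1/24

[WBR]:[HKC] = -1/24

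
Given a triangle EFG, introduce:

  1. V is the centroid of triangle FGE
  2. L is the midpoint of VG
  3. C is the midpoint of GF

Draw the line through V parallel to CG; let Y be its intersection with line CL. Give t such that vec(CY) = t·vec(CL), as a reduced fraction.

Assign E = (0, 0), F = (1, 0), G = (0, 1) — the answer is frame-independent, so this choice is without loss of generality.
1. V is the centroid of triangle FGE ⇒ V = (1/3, 1/3)
2. L is the midpoint of VG ⇒ L = (1/6, 2/3)
3. C is the midpoint of GF ⇒ C = (1/2, 1/2)
through V parallel to CG: direction (-1/2, 1/2); meets CL at Y = (-1/6, 5/6)
Y = C + t·(L−C) with t = 2

t = 2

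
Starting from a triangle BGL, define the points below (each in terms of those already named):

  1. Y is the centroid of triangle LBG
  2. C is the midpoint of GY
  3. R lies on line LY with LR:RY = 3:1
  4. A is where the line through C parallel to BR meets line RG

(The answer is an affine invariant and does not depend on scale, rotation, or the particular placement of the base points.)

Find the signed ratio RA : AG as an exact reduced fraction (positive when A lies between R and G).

RA:AG = 7/5

Choose coordinates B = (0, 0), G = (1, 0), L = (0, 1).
1. Y is the centroid of triangle LBG ⇒ Y = (1/3, 1/3)
2. C is the midpoint of GY ⇒ C = (2/3, 1/6)
3. R lies on line LY with LR:RY = 3:1 ⇒ R = (1/4, 1/2)
4. A is where the line through C parallel to BR meets line RG ⇒ A = (11/16, 5/24)
A = R + t·(G−R) with t = 7/12, so RA:AG = t:(1−t) = 7/12:5/12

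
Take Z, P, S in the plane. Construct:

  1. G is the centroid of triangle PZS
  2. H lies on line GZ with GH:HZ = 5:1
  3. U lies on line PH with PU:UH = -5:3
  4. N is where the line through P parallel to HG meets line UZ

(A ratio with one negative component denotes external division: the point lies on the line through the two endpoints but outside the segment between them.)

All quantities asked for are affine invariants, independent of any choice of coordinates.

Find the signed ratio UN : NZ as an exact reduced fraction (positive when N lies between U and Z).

UN:NZ = -5/2

Work in coordinates with Z = (0, 0), P = (1, 0), S = (0, 1).
1. G is the centroid of triangle PZS ⇒ G = (1/3, 1/3)
2. H lies on line GZ with GH:HZ = 5:1 ⇒ H = (1/18, 1/18)
3. U lies on line PH with PU:UH = -5:3 ⇒ U = (-49/36, 5/36)
4. N is where the line through P parallel to HG meets line UZ ⇒ N = (49/54, -5/54)
N = U + t·(Z−U) with t = 5/3, so UN:NZ = t:(1−t) = 5/3:-2/3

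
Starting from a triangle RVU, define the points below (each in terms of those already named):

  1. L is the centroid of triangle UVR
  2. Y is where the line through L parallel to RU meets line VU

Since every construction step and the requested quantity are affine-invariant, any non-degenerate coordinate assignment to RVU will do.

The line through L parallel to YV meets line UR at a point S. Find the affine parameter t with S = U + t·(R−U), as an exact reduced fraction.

t = 1/3

Choose coordinates R = (0, 0), V = (1, 0), U = (0, 1).
1. L is the centroid of triangle UVR ⇒ L = (1/3, 1/3)
2. Y is where the line through L parallel to RU meets line VU ⇒ Y = (1/3, 2/3)
through L parallel to YV: direction (2/3, -2/3); meets UR at S = (0, 2/3)
S = U + t·(R−U) with t = 1/3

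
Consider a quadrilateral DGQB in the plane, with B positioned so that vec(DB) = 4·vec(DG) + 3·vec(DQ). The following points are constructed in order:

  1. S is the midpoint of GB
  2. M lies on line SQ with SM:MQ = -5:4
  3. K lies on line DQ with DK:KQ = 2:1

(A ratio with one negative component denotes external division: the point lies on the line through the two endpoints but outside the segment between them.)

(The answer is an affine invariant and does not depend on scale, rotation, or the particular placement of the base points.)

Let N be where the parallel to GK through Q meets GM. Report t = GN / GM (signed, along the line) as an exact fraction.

Choose coordinates D = (0, 0), G = (1, 0), Q = (0, 1), B = (4, 3).
1. S is the midpoint of GB ⇒ S = (5/2, 3/2)
2. M lies on line SQ with SM:MQ = -5:4 ⇒ M = (-10, -1)
3. K lies on line DQ with DK:KQ = 2:1 ⇒ K = (0, 2/3)
through Q parallel to GK: direction (-1, 2/3); meets GM at N = (36/25, 1/25)
N = G + t·(M−G) with t = -1/25

t = -1/25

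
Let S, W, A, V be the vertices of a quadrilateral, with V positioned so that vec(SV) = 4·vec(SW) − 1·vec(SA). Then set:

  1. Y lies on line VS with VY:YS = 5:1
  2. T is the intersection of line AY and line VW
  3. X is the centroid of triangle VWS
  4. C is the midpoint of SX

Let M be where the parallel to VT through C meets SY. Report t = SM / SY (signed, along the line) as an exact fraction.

Set S = (0, 0), W = (1, 0), A = (0, 1), V = (4, -1); any affine frame gives the same invariant.
1. Y lies on line VS with VY:YS = 5:1 ⇒ Y = (2/3, -1/6)
2. T is the intersection of line AY and line VW ⇒ T = (8/17, 3/17)
3. X is the centroid of triangle VWS ⇒ X = (5/3, -1/3)
4. C is the midpoint of SX ⇒ C = (5/6, -1/6)
through C parallel to VT: direction (-60/17, 20/17); meets SY at M = (4/3, -1/3)
M = S + t·(Y−S) with t = 2

t = 2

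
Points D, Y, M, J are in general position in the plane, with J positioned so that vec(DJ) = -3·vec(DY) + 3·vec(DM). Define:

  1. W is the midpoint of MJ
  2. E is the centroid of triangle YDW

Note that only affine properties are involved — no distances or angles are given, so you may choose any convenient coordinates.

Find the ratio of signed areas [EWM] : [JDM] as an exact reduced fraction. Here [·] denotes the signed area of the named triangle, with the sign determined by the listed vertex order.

[EWM]:[JDM] = -2/9

Work in coordinates with D = (0, 0), Y = (1, 0), M = (0, 1), J = (-3, 3).
1. W is the midpoint of MJ ⇒ W = (-3/2, 2)
2. E is the centroid of triangle YDW ⇒ E = (-1/6, 2/3)
2·[EWM] = -2/3, 2·[JDM] = 3
[EWM]:[JDM] = -2/3:3 = -2/9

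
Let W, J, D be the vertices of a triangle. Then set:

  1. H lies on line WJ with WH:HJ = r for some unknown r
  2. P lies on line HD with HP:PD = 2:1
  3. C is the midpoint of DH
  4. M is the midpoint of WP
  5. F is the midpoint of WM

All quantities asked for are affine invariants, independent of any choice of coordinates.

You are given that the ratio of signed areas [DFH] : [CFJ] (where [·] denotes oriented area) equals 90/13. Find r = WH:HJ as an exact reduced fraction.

Choose coordinates W = (0, 0), J = (1, 0), D = (0, 1).
1. With WH:HJ = r, write λ = r/(r+1) so H = W + λ·(J−W); H is affine-linear in λ
2. P lies on line HD with HP:PD = 2:1 ⇒ P is an affine combination of earlier points and hence also affine-linear in λ
3. C is the midpoint of DH ⇒ C is an affine combination of earlier points and hence also affine-linear in λ
4. M is the midpoint of WP ⇒ M is an affine combination of earlier points and hence also affine-linear in λ
5. F is the midpoint of WM ⇒ F is an affine combination of earlier points and hence also affine-linear in λ
Every point depending on H is an affine combination of H and λ-independent points, so each such coordinate is linear in λ; the λ² term in each signed area is a multiple of (J−W)×(J−W) = 0, so 2·[DFH] and 2·[CFJ] are each linear in λ. Evaluating at λ=0 and λ=1:
  2·[DFH] = 3/4·λ,   2·[CFJ] = 1/24·λ + 1/3
So [DFH]:[CFJ] = (3/4·λ) / (1/24·λ + 1/3). Setting this equal to 90/13:
  3/4·λ = 90/13·(1/24·λ + 1/3)  ⇒  λ = 5
Then r = λ/(1−λ) = (5)/(-4) = -5/4. Check: with r = -5/4, H = (5, 0) and [DFH]:[CFJ] = 90/13 as required.

r = -5/4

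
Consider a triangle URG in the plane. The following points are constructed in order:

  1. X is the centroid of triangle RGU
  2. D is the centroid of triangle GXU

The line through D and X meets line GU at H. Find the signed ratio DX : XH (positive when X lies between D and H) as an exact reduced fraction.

DX:XH = -2/3

Assign U = (0, 0), R = (1, 0), G = (0, 1) — the answer is frame-independent, so this choice is without loss of generality.
1. X is the centroid of triangle RGU ⇒ X = (1/3, 1/3)
2. D is the centroid of triangle GXU ⇒ D = (1/9, 4/9)
line DX meets GU at H = (0, 1/2)
X = D + t·(H−D) with t = -2, so DX:XH = -2:3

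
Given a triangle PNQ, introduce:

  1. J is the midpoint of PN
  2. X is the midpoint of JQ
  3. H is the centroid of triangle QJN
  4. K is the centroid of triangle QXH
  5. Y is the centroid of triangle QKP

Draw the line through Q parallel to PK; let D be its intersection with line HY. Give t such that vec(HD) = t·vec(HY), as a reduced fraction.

Set P = (0, 0), N = (1, 0), Q = (0, 1); any affine frame gives the same invariant.
1. J is the midpoint of PN ⇒ J = (1/2, 0)
2. X is the midpoint of JQ ⇒ X = (1/4, 1/2)
3. H is the centroid of triangle QJN ⇒ H = (1/2, 1/3)
4. K is the centroid of triangle QXH ⇒ K = (1/4, 11/18)
5. Y is the centroid of triangle QKP ⇒ Y = (1/12, 29/54)
through Q parallel to PK: direction (1/4, 11/18); meets HY at D = (-19/132, 35/54)
D = H + t·(Y−H) with t = 17/11

t = 17/11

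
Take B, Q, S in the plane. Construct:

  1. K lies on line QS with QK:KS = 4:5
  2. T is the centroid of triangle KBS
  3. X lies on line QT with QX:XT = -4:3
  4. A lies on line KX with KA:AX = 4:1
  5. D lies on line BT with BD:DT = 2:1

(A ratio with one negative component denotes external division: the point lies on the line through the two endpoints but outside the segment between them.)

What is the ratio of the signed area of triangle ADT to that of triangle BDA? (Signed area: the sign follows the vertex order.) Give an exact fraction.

[ADT]:[BDA] = 1/2

Assign B = (0, 0), Q = (1, 0), S = (0, 1) — the answer is frame-independent, so this choice is without loss of generality.
1. K lies on line QS with QK:KS = 4:5 ⇒ K = (5/9, 4/9)
2. T is the centroid of triangle KBS ⇒ T = (5/27, 13/27)
3. X lies on line QT with QX:XT = -4:3 ⇒ X = (-61/27, 52/27)
4. A lies on line KX with KA:AX = 4:1 ⇒ A = (-229/135, 44/27)
5. D lies on line BT with BD:DT = 2:1 ⇒ D = (10/81, 26/81)
2·[ADT] = 151/405, 2·[BDA] = 302/405
[ADT]:[BDA] = 151/405:302/405 = 1/2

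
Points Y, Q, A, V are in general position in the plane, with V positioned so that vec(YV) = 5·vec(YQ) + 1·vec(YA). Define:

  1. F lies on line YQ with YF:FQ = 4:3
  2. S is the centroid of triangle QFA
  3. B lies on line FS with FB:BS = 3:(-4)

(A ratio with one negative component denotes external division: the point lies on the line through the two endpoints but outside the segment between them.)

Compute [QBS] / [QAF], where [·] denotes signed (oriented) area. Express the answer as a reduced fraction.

[QBS]:[QAF] = -4/3

Work in coordinates with Y = (0, 0), Q = (1, 0), A = (0, 1), V = (5, 1).
1. F lies on line YQ with YF:FQ = 4:3 ⇒ F = (4/7, 0)
2. S is the centroid of triangle QFA ⇒ S = (11/21, 1/3)
3. B lies on line FS with FB:BS = 3:(-4) ⇒ B = (5/7, -1)
2·[QBS] = -4/7, 2·[QAF] = 3/7
[QBS]:[QAF] = -4/7:3/7 = -4/3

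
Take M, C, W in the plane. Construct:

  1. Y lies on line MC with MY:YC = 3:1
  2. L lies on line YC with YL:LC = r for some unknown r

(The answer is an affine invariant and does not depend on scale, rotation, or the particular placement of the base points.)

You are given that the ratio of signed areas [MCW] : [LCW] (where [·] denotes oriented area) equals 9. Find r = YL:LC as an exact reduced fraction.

Assign M = (0, 0), C = (1, 0), W = (0, 1) — the answer is frame-independent, so this choice is without loss of generality.
1. Y lies on line MC with MY:YC = 3:1 ⇒ Y = (3/4, 0)
2. With YL:LC = r, write λ = r/(r+1) so L = Y + λ·(C−Y); L is affine-linear in λ
Every point depending on L is an affine combination of L and λ-independent points, so each such coordinate is linear in λ; the λ² term in each signed area is a multiple of (C−Y)×(C−Y) = 0, so 2·[MCW] and 2·[LCW] are each linear in λ. Evaluating at λ=0 and λ=1:
  2·[MCW] = 1,   2·[LCW] = -1/4·λ + 1/4
So [MCW]:[LCW] = (1) / (-1/4·λ + 1/4). Setting this equal to 9:
  1 = 9·(-1/4·λ + 1/4)  ⇒  λ = 5/9
Then r = λ/(1−λ) = (5/9)/(4/9) = 5/4. Check: with r = 5/4, L = (8/9, 0) and [MCW]:[LCW] = 9 as required.

r = 5/4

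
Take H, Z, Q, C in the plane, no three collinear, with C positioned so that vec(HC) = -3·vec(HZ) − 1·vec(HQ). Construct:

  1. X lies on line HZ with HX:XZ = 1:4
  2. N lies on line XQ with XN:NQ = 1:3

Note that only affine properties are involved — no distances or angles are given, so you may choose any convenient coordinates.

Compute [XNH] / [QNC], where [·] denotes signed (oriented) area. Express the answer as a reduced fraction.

Choose coordinates H = (0, 0), Z = (1, 0), Q = (0, 1), C = (-3, -1).
1. X lies on line HZ with HX:XZ = 1:4 ⇒ X = (1/5, 0)
2. N lies on line XQ with XN:NQ = 1:3 ⇒ N = (3/20, 1/4)
2·[XNH] = 1/20, 2·[QNC] = -51/20
[XNH]:[QNC] = 1/20:-51/20 = -1/51

[XNH]:[QNC] = -1/51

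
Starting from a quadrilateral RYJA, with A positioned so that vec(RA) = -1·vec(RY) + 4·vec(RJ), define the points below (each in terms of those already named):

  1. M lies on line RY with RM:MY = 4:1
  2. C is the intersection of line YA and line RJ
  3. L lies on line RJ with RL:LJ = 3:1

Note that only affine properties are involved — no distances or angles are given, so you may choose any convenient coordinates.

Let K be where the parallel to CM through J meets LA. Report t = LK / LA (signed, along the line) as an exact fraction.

t = 1/3

Work in coordinates with R = (0, 0), Y = (1, 0), J = (0, 1), A = (-1, 4).
1. M lies on line RY with RM:MY = 4:1 ⇒ M = (4/5, 0)
2. C is the intersection of line YA and line RJ ⇒ C = (0, 2)
3. L lies on line RJ with RL:LJ = 3:1 ⇒ L = (0, 3/4)
through J parallel to CM: direction (4/5, -2); meets LA at K = (-1/3, 11/6)
K = L + t·(A−L) with t = 1/3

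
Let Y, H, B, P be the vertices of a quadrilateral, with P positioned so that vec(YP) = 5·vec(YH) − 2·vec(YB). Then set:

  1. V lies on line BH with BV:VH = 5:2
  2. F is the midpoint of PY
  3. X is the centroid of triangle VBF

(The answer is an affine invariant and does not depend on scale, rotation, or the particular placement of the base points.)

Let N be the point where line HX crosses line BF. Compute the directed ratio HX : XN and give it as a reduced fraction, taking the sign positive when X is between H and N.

HX:XN = 16/5

Set Y = (0, 0), H = (1, 0), B = (0, 1), P = (5, -2); any affine frame gives the same invariant.
1. V lies on line BH with BV:VH = 5:2 ⇒ V = (5/7, 2/7)
2. F is the midpoint of PY ⇒ F = (5/2, -1)
3. X is the centroid of triangle VBF ⇒ X = (15/14, 2/21)
line HX meets BF at N = (35/32, 1/8)
X = H + t·(N−H) with t = 16/21, so HX:XN = 16/21:5/21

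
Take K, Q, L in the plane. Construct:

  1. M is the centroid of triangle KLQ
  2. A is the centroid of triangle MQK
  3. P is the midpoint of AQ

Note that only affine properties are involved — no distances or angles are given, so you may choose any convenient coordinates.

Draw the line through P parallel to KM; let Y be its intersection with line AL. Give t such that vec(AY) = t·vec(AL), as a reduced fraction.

Choose coordinates K = (0, 0), Q = (1, 0), L = (0, 1).
1. M is the centroid of triangle KLQ ⇒ M = (1/3, 1/3)
2. A is the centroid of triangle MQK ⇒ A = (4/9, 1/9)
3. P is the midpoint of AQ ⇒ P = (13/18, 1/18)
through P parallel to KM: direction (1/3, 1/3); meets AL at Y = (5/9, -1/9)
Y = A + t·(L−A) with t = -1/4

t = -1/4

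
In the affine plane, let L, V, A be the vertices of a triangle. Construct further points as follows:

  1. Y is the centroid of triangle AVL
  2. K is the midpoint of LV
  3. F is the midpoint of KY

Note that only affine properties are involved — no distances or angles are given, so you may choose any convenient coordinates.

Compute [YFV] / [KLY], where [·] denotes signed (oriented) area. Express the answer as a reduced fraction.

Work in coordinates with L = (0, 0), V = (1, 0), A = (0, 1).
1. Y is the centroid of triangle AVL ⇒ Y = (1/3, 1/3)
2. K is the midpoint of LV ⇒ K = (1/2, 0)
3. F is the midpoint of KY ⇒ F = (5/12, 1/6)
2·[YFV] = 1/12, 2·[KLY] = -1/6
[YFV]:[KLY] = 1/12:-1/6 = -1/2

[YFV]:[KLY] = -1/2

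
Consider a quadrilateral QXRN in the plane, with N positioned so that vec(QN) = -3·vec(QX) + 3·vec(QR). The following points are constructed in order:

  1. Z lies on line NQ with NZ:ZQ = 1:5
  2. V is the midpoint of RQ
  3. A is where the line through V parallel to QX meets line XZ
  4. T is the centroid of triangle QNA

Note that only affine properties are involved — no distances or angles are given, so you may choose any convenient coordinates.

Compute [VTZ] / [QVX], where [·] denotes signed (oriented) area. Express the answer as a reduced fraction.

[VTZ]:[QVX] = 4/15

Choose coordinates Q = (0, 0), X = (1, 0), R = (0, 1), N = (-3, 3).
1. Z lies on line NQ with NZ:ZQ = 1:5 ⇒ Z = (-5/2, 5/2)
2. V is the midpoint of RQ ⇒ V = (0, 1/2)
3. A is where the line through V parallel to QX meets line XZ ⇒ A = (3/10, 1/2)
4. T is the centroid of triangle QNA ⇒ T = (-9/10, 7/6)
2·[VTZ] = -2/15, 2·[QVX] = -1/2
[VTZ]:[QVX] = -2/15:-1/2 = 4/15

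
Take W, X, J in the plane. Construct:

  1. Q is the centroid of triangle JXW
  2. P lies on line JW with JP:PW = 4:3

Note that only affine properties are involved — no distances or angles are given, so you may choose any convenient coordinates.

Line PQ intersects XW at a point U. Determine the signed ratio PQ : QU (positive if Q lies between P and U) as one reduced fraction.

Assign W = (0, 0), X = (1, 0), J = (0, 1) — the answer is frame-independent, so this choice is without loss of generality.
1. Q is the centroid of triangle JXW ⇒ Q = (1/3, 1/3)
2. P lies on line JW with JP:PW = 4:3 ⇒ P = (0, 3/7)
line PQ meets XW at U = (3/2, 0)
Q = P + t·(U−P) with t = 2/9, so PQ:QU = 2/9:7/9

PQ:QU = 2/7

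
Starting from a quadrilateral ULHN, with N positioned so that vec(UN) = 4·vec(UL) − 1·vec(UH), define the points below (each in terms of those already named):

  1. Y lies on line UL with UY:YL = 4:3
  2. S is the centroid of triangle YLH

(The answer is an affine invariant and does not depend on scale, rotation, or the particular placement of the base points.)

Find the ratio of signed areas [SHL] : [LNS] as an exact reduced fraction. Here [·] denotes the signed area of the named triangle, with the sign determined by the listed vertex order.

[SHL]:[LNS] = -3/11

Choose coordinates U = (0, 0), L = (1, 0), H = (0, 1), N = (4, -1).
1. Y lies on line UL with UY:YL = 4:3 ⇒ Y = (4/7, 0)
2. S is the centroid of triangle YLH ⇒ S = (11/21, 1/3)
2·[SHL] = -1/7, 2·[LNS] = 11/21
[SHL]:[LNS] = -1/7:11/21 = -3/11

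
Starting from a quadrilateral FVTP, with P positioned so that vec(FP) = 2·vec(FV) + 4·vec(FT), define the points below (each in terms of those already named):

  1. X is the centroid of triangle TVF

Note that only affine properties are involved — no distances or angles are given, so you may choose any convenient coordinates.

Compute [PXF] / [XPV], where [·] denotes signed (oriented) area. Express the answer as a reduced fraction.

Set F = (0, 0), V = (1, 0), T = (0, 1), P = (2, 4); any affine frame gives the same invariant.
1. X is the centroid of triangle TVF ⇒ X = (1/3, 1/3)
2·[PXF] = -2/3, 2·[XPV] = -3
[PXF]:[XPV] = -2/3:-3 = 2/9

[PXF]:[XPV] = 2/9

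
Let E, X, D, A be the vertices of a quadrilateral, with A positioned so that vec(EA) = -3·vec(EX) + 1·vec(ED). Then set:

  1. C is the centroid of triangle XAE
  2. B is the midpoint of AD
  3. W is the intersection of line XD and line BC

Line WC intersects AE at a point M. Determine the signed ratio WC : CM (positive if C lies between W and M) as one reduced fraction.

Set E = (0, 0), X = (1, 0), D = (0, 1), A = (-3, 1); any affine frame gives the same invariant.
1. C is the centroid of triangle XAE ⇒ C = (-2/3, 1/3)
2. B is the midpoint of AD ⇒ B = (-3/2, 1)
3. W is the intersection of line XD and line BC ⇒ W = (6, -5)
line WC meets AE at M = (-3/7, 1/7)
C = W + t·(M−W) with t = 28/27, so WC:CM = 28/27:-1/27

WC:CM = -28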